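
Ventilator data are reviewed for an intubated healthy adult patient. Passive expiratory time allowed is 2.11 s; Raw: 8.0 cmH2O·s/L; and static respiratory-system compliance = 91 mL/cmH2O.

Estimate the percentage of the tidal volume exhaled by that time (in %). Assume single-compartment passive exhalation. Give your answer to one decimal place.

94.5

τ = R × C = 8.0 × 91 mL/cmH2O = 8.0 × 0.091 L/cmH2O = 0.728 s.
Passive exhalation: V(t)/V₀ = e^(−t/τ) = e^(−2.11/0.728) = 0.05511.
Fraction exhaled = 1 − 0.05511 = 0.9449 → 94.49%.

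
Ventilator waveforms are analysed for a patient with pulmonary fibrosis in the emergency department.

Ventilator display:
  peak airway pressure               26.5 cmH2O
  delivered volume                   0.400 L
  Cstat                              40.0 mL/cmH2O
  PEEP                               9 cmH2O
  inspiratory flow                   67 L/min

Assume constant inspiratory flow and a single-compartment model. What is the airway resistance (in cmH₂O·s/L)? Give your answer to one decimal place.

6.7

Flow: 67 L/min ÷ 60 = 1.1167 L/s.
Equation of motion (constant flow): PIP = Vt/C + R·V̇ + PEEP.
R·V̇ = PIP − Vt/C − PEEP = 26.5 − 400/40.0 − 9 = 26.5 − 10.0 − 9 = 7.5 cmH2O.
R = 7.5 / 1.1167 = 6.716 cmH2O·s/L.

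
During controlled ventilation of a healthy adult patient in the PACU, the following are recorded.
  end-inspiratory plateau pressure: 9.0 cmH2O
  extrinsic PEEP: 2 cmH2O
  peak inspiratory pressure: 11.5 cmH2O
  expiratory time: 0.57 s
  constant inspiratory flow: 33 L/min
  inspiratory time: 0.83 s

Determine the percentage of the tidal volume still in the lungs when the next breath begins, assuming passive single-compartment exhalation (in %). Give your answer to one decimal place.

Flow: 33 L/min ÷ 60 = 0.55 L/s.
Vt = flow × Ti = 0.55 L/s × 0.83 s × 1000 mL/L = 456.5 mL.
R = (PIP − Pplat)/V̇ = (11.5 − 9.0) / 0.55 = 2.5/0.55 = 4.545 cmH2O·s/L.
C = Vt/(Pplat − PEEP) = 456.5 / (9.0 − 2) = 456.5/7.0 = 65.214 mL/cmH2O.
τ = R × C = 4.545 × 0.06521 L/cmH2O = 0.2964 s.
Fraction remaining at end-expiration = e^(−Te/τ) = e^(−0.57/0.2964) = 0.1462 → 14.62%.

14.6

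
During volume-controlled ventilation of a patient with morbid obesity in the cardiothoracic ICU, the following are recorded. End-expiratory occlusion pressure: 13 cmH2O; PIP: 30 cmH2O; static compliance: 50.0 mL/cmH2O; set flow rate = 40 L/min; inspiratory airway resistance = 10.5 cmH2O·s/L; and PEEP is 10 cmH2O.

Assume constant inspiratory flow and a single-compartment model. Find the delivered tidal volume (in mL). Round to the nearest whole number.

Flow: 40 L/min ÷ 60 = 0.6667 L/s.
Total PEEP = 13 cmH2O (set 10 + intrinsic 3); this is the baseline alveolar pressure.
Equation of motion (constant flow): PIP = Vt/C + R·V̇ + PEEP.
Vt/C = PIP − R·V̇ − PEEP = 30 − 7.0 − 13 = 10.0 cmH2O.
Vt = C × 10.0 = 50.0 × 10.0 = 500.0 mL.

500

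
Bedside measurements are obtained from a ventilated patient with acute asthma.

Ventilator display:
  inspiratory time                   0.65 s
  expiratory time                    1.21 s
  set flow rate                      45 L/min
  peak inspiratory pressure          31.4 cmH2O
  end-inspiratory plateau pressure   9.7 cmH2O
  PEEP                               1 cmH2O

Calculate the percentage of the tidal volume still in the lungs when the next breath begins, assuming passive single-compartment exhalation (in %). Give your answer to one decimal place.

Flow: 45 L/min ÷ 60 = 0.75 L/s.
Vt = flow × Ti = 0.75 L/s × 0.65 s × 1000 mL/L = 487.5 mL.
R = (PIP − Pplat)/V̇ = (31.4 − 9.7) / 0.75 = 21.7/0.75 = 28.933 cmH2O·s/L.
C = Vt/(Pplat − PEEP) = 487.5 / (9.7 − 1) = 487.5/8.7 = 56.034 mL/cmH2O.
τ = R × C = 28.933 × 0.05603 L/cmH2O = 1.621 s.
Fraction remaining at end-expiration = e^(−Te/τ) = e^(−1.21/1.621) = 0.474 → 47.4%.

47.4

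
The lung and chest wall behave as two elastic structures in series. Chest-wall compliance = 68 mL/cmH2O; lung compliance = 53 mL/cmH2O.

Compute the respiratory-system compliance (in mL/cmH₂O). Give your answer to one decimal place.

29.8

Lung and chest wall are elastances in series: 1/Crs = 1/CL + 1/Ccw.
1/Crs = 1/53 + 1/68 = 0.03357.
Crs = 29.789 mL/cmH2O.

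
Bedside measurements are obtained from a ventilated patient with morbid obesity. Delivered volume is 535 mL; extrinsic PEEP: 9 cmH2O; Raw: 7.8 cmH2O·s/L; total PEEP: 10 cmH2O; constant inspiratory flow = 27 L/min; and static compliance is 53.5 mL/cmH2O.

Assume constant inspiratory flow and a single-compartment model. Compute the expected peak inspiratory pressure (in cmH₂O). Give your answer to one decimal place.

Flow: 27 L/min ÷ 60 = 0.45 L/s.
Total PEEP = 10 cmH2O (set 9 + intrinsic 1); this is the baseline alveolar pressure.
Equation of motion (constant flow): PIP = Vt/C + R·V̇ + PEEP.
PIP = 535/53.5 + 7.8×0.45 + 10 = 10.0 + 3.51 + 10 = 23.51 cmH2O.

23.5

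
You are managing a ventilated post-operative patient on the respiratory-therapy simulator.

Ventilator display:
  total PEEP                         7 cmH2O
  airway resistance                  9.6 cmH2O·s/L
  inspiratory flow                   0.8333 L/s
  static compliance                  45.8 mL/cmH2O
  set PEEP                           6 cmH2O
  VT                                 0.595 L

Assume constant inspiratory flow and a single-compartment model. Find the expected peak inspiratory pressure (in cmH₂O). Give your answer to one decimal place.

Total PEEP = 7 cmH2O (set 6 + intrinsic 1); this is the baseline alveolar pressure.
Equation of motion (constant flow): PIP = Vt/C + R·V̇ + PEEP.
PIP = 595/45.8 + 9.6×0.8333 + 7 = 12.991 + 8.0 + 7 = 27.991 cmH2O.

28.0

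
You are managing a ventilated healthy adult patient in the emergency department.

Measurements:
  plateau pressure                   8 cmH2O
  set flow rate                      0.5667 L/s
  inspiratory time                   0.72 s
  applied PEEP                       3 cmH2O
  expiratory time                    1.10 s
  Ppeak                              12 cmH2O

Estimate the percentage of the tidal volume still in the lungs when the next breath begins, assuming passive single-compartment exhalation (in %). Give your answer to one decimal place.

Vt = flow × Ti = 0.5667 L/s × 0.72 s × 1000 mL/L = 408.02 mL.
R = (PIP − Pplat)/V̇ = (12 − 8) / 0.5667 = 4.0/0.5667 = 7.058 cmH2O·s/L.
C = Vt/(Pplat − PEEP) = 408.02 / (8 − 3) = 408.02/5.0 = 81.604 mL/cmH2O.
τ = R × C = 7.058 × 0.0816 L/cmH2O = 0.5759 s.
Fraction remaining at end-expiration = e^(−Te/τ) = e^(−1.10/0.5759) = 0.1481 → 14.81%.

14.8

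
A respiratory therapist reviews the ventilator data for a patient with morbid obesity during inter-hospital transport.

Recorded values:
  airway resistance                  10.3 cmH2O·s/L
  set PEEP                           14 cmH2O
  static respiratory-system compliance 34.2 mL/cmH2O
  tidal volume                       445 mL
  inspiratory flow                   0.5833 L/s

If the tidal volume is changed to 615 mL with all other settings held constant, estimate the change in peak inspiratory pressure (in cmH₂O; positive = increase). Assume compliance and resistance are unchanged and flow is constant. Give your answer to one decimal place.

5.0

PIP = Vt/C + R·V̇ + PEEP (constant-flow equation of motion).
Only the elastic term changes: ΔPIP = ΔVt / C = (615 − 445) / 34.2 = 4.971 cmH2O.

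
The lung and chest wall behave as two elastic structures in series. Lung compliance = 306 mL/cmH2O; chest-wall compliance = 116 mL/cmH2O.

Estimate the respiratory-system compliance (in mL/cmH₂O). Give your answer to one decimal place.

84.1

Lung and chest wall are elastances in series: 1/Crs = 1/CL + 1/Ccw.
1/Crs = 1/306 + 1/116 = 0.01189.
Crs = 84.104 mL/cmH2O.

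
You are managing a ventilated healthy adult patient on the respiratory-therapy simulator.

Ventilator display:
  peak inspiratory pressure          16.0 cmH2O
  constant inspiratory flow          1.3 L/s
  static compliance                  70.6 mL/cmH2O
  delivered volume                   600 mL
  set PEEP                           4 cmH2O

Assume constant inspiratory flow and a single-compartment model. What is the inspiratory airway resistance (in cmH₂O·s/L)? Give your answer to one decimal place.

Equation of motion (constant flow): PIP = Vt/C + R·V̇ + PEEP.
R·V̇ = PIP − Vt/C − PEEP = 16.0 − 600/70.6 − 4 = 16.0 − 8.499 − 4 = 3.501 cmH2O.
R = 3.501 / 1.3 = 2.693 cmH2O·s/L.

2.7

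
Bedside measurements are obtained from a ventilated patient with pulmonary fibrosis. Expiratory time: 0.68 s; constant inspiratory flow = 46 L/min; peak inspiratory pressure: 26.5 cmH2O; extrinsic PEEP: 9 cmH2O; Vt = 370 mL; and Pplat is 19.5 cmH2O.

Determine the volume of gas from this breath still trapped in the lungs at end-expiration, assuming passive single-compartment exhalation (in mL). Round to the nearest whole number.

Flow: 46 L/min ÷ 60 = 0.7667 L/s.
R = (PIP − Pplat)/V̇ = (26.5 − 19.5) / 0.7667 = 7.0/0.7667 = 9.13 cmH2O·s/L.
C = Vt/(Pplat − PEEP) = 370.0 / (19.5 − 9) = 370.0/10.5 = 35.238 mL/cmH2O.
τ = R × C = 9.13 × 0.03524 L/cmH2O = 0.3217 s.
Fraction remaining = e^(−Te/τ) = e^(−0.68/0.3217) = 0.1208.
Trapped volume = 370.0 × 0.1208 = 44.696 mL.

45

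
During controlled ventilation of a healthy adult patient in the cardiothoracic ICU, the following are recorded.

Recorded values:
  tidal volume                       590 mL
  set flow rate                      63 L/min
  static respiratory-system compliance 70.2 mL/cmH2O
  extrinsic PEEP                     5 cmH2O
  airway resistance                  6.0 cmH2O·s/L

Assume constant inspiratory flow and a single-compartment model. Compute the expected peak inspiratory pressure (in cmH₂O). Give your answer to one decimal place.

Flow: 63 L/min ÷ 60 = 1.05 L/s.
Equation of motion (constant flow): PIP = Vt/C + R·V̇ + PEEP.
PIP = 590/70.2 + 6.0×1.05 + 5 = 8.405 + 6.3 + 5 = 19.705 cmH2O.

19.7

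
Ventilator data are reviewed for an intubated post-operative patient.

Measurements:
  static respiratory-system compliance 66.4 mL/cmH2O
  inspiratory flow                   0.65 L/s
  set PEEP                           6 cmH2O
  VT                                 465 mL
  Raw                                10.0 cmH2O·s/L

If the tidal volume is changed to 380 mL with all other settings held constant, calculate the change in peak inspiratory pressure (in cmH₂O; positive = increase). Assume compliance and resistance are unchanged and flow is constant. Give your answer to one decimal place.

-1.3

PIP = Vt/C + R·V̇ + PEEP (constant-flow equation of motion).
Only the elastic term changes: ΔPIP = ΔVt / C = (380 − 465) / 66.4 = -1.28 cmH2O.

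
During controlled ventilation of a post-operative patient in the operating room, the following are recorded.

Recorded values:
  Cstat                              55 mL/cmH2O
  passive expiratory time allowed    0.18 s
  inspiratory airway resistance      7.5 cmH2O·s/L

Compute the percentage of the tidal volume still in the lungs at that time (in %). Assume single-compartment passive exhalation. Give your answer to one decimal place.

τ = R × C = 7.5 × 55 mL/cmH2O = 7.5 × 0.055 L/cmH2O = 0.4125 s.
Passive exhalation: V(t)/V₀ = e^(−t/τ) = e^(−0.18/0.4125) = 0.6464.
Fraction remaining = 0.6464 → 64.64%.

64.6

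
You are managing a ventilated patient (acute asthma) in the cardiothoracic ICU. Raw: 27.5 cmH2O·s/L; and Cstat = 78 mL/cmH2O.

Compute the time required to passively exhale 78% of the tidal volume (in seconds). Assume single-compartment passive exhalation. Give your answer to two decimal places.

3.25

τ = R × C = 27.5 × 78 mL/cmH2O = 27.5 × 0.078 L/cmH2O = 2.145 s.
Exhaled fraction f = 1 − e^(−t/τ) → t = −τ·ln(1 − f) = −2.145·ln(0.22) = 3.248 s.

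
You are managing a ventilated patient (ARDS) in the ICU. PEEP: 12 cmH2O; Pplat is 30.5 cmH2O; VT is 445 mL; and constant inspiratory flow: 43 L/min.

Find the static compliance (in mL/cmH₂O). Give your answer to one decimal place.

24.1

Cstat = Vt / (Pplat − PEEP) = 445 / (30.5 − 12) = 445 / 18.5 = 24.054 mL/cmH2O.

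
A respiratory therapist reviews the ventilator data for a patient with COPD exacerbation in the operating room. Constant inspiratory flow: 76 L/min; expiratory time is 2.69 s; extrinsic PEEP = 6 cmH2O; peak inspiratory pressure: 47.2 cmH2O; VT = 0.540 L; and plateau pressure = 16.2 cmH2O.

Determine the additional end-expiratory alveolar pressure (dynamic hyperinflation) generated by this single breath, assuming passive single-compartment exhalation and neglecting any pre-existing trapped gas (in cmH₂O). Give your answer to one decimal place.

1.3

Flow: 76 L/min ÷ 60 = 1.2667 L/s.
R = (PIP − Pplat)/V̇ = (47.2 − 16.2) / 1.2667 = 31.0/1.2667 = 24.473 cmH2O·s/L.
C = Vt/(Pplat − PEEP) = 540.0 / (16.2 − 6) = 540.0/10.2 = 52.941 mL/cmH2O.
τ = R × C = 24.473 × 0.05294 L/cmH2O = 1.296 s.
Fraction remaining = e^(−Te/τ) = e^(−2.69/1.296) = 0.1255; trapped volume = 540.0 × 0.1255 = 67.77 mL.
Additional alveolar pressure from trapping ≈ V_trapped / C = 67.77 / 52.941 = 1.28 cmH2O.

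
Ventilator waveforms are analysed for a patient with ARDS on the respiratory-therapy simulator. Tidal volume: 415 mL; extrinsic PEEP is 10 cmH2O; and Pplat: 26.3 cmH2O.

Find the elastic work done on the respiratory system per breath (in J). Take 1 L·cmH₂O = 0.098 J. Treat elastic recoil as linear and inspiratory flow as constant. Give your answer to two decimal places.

Elastic work ≈ ½ × (Pplat − PEEP) × Vt = 0.5 × (26.3 − 10) × 0.415 L = 0.5 × 16.3 × 0.415 = 3.382 L·cmH2O.
× 0.098 J/(L·cmH2O) → 0.3314 J.

0.33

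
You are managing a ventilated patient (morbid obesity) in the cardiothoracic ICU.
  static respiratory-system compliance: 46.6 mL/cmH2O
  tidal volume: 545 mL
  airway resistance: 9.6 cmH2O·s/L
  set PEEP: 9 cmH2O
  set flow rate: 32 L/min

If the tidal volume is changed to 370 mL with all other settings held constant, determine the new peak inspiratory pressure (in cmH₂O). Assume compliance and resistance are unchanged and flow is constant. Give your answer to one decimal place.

Flow: 32 L/min ÷ 60 = 0.5333 L/s.
PIP = Vt/C + R·V̇ + PEEP (constant-flow equation of motion).
Only the elastic term changes: ΔPIP = ΔVt / C = (370 − 545) / 46.6 = -3.755 cmH2O.
Original PIP = 545/46.6 + 9.6×0.5333 + 9 = 25.815 cmH2O; new PIP = 25.815 + (-3.755) = 22.06 cmH2O.

22.1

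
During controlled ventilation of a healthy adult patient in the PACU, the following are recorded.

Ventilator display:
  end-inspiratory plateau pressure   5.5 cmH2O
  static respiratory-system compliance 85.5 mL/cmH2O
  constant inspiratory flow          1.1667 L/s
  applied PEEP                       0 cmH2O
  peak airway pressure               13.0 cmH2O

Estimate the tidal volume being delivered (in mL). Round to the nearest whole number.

Vt = Cstat × (Pplat − PEEP) = 85.5 × (5.5 − 0) = 85.5 × 5.5 = 470.25 mL.

470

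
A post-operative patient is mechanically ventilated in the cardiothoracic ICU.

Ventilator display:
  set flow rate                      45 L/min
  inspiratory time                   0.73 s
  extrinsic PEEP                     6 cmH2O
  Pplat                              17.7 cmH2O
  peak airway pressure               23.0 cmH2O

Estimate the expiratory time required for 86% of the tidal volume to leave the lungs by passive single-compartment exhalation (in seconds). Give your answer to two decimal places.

0.65

Flow: 45 L/min ÷ 60 = 0.75 L/s.
Vt = flow × Ti = 0.75 L/s × 0.73 s × 1000 mL/L = 547.5 mL.
R = (PIP − Pplat)/V̇ = (23.0 − 17.7) / 0.75 = 5.3/0.75 = 7.067 cmH2O·s/L.
C = Vt/(Pplat − PEEP) = 547.5 / (17.7 − 6) = 547.5/11.7 = 46.795 mL/cmH2O.
τ = R × C = 7.067 × 0.0468 L/cmH2O = 0.3307 s.
t = −τ·ln(1 − 0.86) = −0.3307·ln(0.14) = 0.6502 s.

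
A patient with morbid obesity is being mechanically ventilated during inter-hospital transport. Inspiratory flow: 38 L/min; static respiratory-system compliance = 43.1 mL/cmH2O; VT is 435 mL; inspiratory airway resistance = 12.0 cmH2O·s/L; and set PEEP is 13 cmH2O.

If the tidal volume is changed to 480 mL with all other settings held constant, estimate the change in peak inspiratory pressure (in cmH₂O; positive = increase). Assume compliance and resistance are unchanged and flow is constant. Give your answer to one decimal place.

PIP = Vt/C + R·V̇ + PEEP (constant-flow equation of motion).
Only the elastic term changes: ΔPIP = ΔVt / C = (480 − 435) / 43.1 = 1.044 cmH2O.

1.0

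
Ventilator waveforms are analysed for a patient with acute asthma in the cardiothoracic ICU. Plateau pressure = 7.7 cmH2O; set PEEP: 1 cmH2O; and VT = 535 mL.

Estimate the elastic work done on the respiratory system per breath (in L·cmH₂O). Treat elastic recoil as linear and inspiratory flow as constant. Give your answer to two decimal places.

1.79

Elastic work ≈ ½ × (Pplat − PEEP) × Vt = 0.5 × (7.7 − 1) × 0.535 L = 0.5 × 6.7 × 0.535 = 1.792 L·cmH2O.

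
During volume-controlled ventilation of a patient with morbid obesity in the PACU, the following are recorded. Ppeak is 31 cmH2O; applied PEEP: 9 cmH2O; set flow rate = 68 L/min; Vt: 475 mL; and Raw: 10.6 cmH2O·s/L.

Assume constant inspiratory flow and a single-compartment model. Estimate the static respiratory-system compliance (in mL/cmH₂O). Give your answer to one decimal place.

47.6

Flow: 68 L/min ÷ 60 = 1.1333 L/s.
Equation of motion (constant flow): PIP = Vt/C + R·V̇ + PEEP.
Vt/C = PIP − R·V̇ − PEEP = 31 − 10.6×1.1333 − 9 = 31 − 12.013 − 9 = 9.987 cmH2O.
C = Vt / 9.987 = 475 / 9.987 = 47.562 mL/cmH2O.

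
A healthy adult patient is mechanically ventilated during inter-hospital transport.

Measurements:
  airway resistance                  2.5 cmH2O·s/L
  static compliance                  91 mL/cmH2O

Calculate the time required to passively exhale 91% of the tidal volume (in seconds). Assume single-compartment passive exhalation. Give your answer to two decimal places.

τ = R × C = 2.5 × 91 mL/cmH2O = 2.5 × 0.091 L/cmH2O = 0.2275 s.
Exhaled fraction f = 1 − e^(−t/τ) → t = −τ·ln(1 − f) = −0.2275·ln(0.09) = 0.5478 s.

0.55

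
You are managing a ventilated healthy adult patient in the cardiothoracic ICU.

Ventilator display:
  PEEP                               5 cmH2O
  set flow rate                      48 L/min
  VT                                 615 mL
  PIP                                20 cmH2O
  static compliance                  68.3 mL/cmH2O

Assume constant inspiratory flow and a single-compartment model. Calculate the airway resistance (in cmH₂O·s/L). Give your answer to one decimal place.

7.5

Flow: 48 L/min ÷ 60 = 0.8 L/s.
Equation of motion (constant flow): PIP = Vt/C + R·V̇ + PEEP.
R·V̇ = PIP − Vt/C − PEEP = 20 − 615/68.3 − 5 = 20 − 9.004 − 5 = 5.996 cmH2O.
R = 5.996 / 0.8 = 7.495 cmH2O·s/L.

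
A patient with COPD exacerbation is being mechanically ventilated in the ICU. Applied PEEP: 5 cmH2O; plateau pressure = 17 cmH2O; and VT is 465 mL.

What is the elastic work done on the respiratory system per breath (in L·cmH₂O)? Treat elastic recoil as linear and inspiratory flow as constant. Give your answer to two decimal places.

2.79

Elastic work ≈ ½ × (Pplat − PEEP) × Vt = 0.5 × (17 − 5) × 0.465 L = 0.5 × 12.0 × 0.465 = 2.79 L·cmH2O.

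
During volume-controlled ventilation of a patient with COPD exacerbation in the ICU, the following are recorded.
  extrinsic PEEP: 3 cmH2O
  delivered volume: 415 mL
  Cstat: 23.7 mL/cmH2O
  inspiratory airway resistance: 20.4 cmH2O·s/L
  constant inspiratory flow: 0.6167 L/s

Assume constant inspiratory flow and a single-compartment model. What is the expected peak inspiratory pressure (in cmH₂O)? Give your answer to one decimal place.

33.1

Equation of motion (constant flow): PIP = Vt/C + R·V̇ + PEEP.
PIP = 415/23.7 + 20.4×0.6167 + 3 = 17.511 + 12.581 + 3 = 33.092 cmH2O.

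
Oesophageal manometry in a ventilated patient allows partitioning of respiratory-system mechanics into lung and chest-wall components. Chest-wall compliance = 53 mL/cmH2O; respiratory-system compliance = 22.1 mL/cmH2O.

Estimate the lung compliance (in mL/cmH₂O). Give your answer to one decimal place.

37.9

1/CL = 1/Crs − 1/Ccw.
1/CL = 1/22.1 − 1/53 = 0.02638.
CL = 37.908 mL/cmH2O.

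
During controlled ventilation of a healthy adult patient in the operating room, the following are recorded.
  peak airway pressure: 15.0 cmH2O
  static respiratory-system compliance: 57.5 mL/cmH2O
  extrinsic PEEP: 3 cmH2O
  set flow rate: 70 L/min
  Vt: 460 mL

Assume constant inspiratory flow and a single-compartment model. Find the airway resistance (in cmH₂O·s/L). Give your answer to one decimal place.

3.4

Flow: 70 L/min ÷ 60 = 1.1667 L/s.
Equation of motion (constant flow): PIP = Vt/C + R·V̇ + PEEP.
R·V̇ = PIP − Vt/C − PEEP = 15.0 − 460/57.5 − 3 = 15.0 − 8.0 − 3 = 4.0 cmH2O.
R = 4.0 / 1.1667 = 3.428 cmH2O·s/L.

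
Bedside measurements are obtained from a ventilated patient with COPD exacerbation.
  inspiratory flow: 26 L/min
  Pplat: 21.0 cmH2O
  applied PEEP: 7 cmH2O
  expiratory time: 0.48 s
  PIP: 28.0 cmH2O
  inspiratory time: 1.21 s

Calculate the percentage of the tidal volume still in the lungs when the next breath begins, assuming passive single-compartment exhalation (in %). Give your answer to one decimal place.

45.2

Flow: 26 L/min ÷ 60 = 0.4333 L/s.
Vt = flow × Ti = 0.4333 L/s × 1.21 s × 1000 mL/L = 524.29 mL.
R = (PIP − Pplat)/V̇ = (28.0 − 21.0) / 0.4333 = 7.0/0.4333 = 16.155 cmH2O·s/L.
C = Vt/(Pplat − PEEP) = 524.29 / (21.0 − 7) = 524.29/14.0 = 37.449 mL/cmH2O.
τ = R × C = 16.155 × 0.03745 L/cmH2O = 0.605 s.
Fraction remaining at end-expiration = e^(−Te/τ) = e^(−0.48/0.605) = 0.4523 → 45.23%.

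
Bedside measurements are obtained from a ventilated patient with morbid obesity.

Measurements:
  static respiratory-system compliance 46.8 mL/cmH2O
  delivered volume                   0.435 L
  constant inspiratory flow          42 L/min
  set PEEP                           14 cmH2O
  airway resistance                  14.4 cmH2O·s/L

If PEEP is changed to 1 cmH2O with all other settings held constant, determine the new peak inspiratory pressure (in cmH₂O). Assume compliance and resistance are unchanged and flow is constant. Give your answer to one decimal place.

20.4

Flow: 42 L/min ÷ 60 = 0.7 L/s.
PIP = Vt/C + R·V̇ + PEEP (constant-flow equation of motion).
Only the baseline term changes: ΔPIP = ΔPEEP = 1 − 14 = -13.0 cmH2O.
Original PIP = 435/46.8 + 14.4×0.7 + 14 = 33.375 cmH2O; new PIP = 33.375 + (-13.0) = 20.375 cmH2O.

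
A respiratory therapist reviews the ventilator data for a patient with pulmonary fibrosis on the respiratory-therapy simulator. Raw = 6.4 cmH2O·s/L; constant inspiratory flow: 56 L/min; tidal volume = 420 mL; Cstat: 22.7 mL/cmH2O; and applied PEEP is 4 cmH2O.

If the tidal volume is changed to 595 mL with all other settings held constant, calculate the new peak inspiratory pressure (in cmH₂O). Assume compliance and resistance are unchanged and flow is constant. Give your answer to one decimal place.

Flow: 56 L/min ÷ 60 = 0.9333 L/s.
PIP = Vt/C + R·V̇ + PEEP (constant-flow equation of motion).
Only the elastic term changes: ΔPIP = ΔVt / C = (595 − 420) / 22.7 = 7.709 cmH2O.
Original PIP = 420/22.7 + 6.4×0.9333 + 4 = 28.475 cmH2O; new PIP = 28.475 + (7.709) = 36.184 cmH2O.

36.2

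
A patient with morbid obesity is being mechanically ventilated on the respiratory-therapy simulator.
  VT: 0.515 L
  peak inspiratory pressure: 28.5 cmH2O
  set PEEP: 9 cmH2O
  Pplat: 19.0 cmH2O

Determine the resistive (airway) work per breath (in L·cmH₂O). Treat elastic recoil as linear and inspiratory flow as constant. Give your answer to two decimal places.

With constant inspiratory flow the resistive pressure is constant at PIP − Pplat = 28.5 − 19.0 = 9.5 cmH2O, so resistive work = 9.5 × 0.515 = 4.893 L·cmH2O.

4.89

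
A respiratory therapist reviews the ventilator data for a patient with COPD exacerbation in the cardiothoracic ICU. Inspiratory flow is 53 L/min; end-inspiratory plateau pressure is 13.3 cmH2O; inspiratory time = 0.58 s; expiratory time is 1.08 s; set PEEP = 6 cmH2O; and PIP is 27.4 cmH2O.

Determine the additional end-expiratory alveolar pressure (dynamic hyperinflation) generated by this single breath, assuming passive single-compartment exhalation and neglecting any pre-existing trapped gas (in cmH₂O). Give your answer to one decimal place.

2.8

Flow: 53 L/min ÷ 60 = 0.8833 L/s.
Vt = flow × Ti = 0.8833 L/s × 0.58 s × 1000 mL/L = 512.31 mL.
R = (PIP − Pplat)/V̇ = (27.4 − 13.3) / 0.8833 = 14.1/0.8833 = 15.963 cmH2O·s/L.
C = Vt/(Pplat − PEEP) = 512.31 / (13.3 − 6) = 512.31/7.3 = 70.179 mL/cmH2O.
τ = R × C = 15.963 × 0.07018 L/cmH2O = 1.12 s.
Fraction remaining = e^(−Te/τ) = e^(−1.08/1.12) = 0.3813; trapped volume = 512.31 × 0.3813 = 195.34 mL.
Additional alveolar pressure from trapping ≈ V_trapped / C = 195.34 / 70.179 = 2.783 cmH2O.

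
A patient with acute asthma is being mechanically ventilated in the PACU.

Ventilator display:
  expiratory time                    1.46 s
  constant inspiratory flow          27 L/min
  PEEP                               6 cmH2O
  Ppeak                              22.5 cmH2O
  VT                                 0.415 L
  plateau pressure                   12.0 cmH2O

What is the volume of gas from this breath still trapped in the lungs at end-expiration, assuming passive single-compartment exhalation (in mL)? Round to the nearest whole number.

Flow: 27 L/min ÷ 60 = 0.45 L/s.
R = (PIP − Pplat)/V̇ = (22.5 − 12.0) / 0.45 = 10.5/0.45 = 23.333 cmH2O·s/L.
C = Vt/(Pplat − PEEP) = 415.0 / (12.0 − 6) = 415.0/6.0 = 69.167 mL/cmH2O.
τ = R × C = 23.333 × 0.06917 L/cmH2O = 1.614 s.
Fraction remaining = e^(−Te/τ) = e^(−1.46/1.614) = 0.4047.
Trapped volume = 415.0 × 0.4047 = 167.95 mL.

168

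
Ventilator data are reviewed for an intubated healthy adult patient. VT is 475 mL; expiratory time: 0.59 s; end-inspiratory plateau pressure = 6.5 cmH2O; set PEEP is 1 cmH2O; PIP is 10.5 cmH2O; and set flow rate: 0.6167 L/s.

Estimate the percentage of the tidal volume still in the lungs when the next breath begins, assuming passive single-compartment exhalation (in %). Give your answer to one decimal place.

R = (PIP − Pplat)/V̇ = (10.5 − 6.5) / 0.6167 = 4.0/0.6167 = 6.486 cmH2O·s/L.
C = Vt/(Pplat − PEEP) = 475.0 / (6.5 − 1) = 475.0/5.5 = 86.364 mL/cmH2O.
τ = R × C = 6.486 × 0.08636 L/cmH2O = 0.5601 s.
Fraction remaining at end-expiration = e^(−Te/τ) = e^(−0.59/0.5601) = 0.3488 → 34.88%.

34.9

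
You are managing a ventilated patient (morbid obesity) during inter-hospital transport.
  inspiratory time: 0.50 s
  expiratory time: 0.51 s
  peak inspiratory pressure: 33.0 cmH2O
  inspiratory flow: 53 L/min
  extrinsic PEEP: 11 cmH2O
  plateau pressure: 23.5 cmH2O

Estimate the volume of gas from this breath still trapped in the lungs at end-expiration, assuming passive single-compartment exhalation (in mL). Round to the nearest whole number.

115

Flow: 53 L/min ÷ 60 = 0.8833 L/s.
Vt = flow × Ti = 0.8833 L/s × 0.50 s × 1000 mL/L = 441.65 mL.
R = (PIP − Pplat)/V̇ = (33.0 − 23.5) / 0.8833 = 9.5/0.8833 = 10.755 cmH2O·s/L.
C = Vt/(Pplat − PEEP) = 441.65 / (23.5 − 11) = 441.65/12.5 = 35.332 mL/cmH2O.
τ = R × C = 10.755 × 0.03533 L/cmH2O = 0.38 s.
Fraction remaining = e^(−Te/τ) = e^(−0.51/0.38) = 0.2613.
Trapped volume = 441.65 × 0.2613 = 115.4 mL.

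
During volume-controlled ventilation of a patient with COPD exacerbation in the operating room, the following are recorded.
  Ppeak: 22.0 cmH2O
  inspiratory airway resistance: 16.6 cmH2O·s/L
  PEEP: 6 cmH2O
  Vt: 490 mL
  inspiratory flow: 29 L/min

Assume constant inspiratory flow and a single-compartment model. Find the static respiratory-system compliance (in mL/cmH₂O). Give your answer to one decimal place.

Flow: 29 L/min ÷ 60 = 0.4833 L/s.
Equation of motion (constant flow): PIP = Vt/C + R·V̇ + PEEP.
Vt/C = PIP − R·V̇ − PEEP = 22.0 − 16.6×0.4833 − 6 = 22.0 − 8.023 − 6 = 7.977 cmH2O.
C = Vt / 7.977 = 490 / 7.977 = 61.427 mL/cmH2O.

61.4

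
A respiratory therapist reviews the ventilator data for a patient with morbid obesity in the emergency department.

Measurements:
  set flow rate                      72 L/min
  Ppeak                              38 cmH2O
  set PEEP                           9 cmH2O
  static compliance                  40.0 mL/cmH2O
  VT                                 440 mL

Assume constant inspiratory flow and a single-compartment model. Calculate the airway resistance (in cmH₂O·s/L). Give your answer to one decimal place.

Flow: 72 L/min ÷ 60 = 1.2 L/s.
Equation of motion (constant flow): PIP = Vt/C + R·V̇ + PEEP.
R·V̇ = PIP − Vt/C − PEEP = 38 − 440/40.0 − 9 = 38 − 11.0 − 9 = 18.0 cmH2O.
R = 18.0 / 1.2 = 15.0 cmH2O·s/L.

15.0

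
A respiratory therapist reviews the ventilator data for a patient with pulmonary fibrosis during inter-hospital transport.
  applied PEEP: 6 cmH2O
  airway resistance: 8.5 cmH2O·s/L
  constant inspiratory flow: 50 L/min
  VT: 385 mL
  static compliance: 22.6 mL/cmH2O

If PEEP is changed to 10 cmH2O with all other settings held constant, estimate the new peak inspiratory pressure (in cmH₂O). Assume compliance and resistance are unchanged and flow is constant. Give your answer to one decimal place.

Flow: 50 L/min ÷ 60 = 0.8333 L/s.
PIP = Vt/C + R·V̇ + PEEP (constant-flow equation of motion).
Only the baseline term changes: ΔPIP = ΔPEEP = 10 − 6 = 4.0 cmH2O.
Original PIP = 385/22.6 + 8.5×0.8333 + 6 = 30.118 cmH2O; new PIP = 30.118 + (4.0) = 34.118 cmH2O.

34.1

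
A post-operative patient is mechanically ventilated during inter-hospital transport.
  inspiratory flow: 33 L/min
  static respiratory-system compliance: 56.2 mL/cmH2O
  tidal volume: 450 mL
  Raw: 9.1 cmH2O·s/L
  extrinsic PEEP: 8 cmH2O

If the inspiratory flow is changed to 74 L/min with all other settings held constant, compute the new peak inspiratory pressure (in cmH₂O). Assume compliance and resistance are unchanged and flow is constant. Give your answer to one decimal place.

27.2

Flow: 33 L/min ÷ 60 = 0.55 L/s.
New flow: 74 L/min ÷ 60 = 1.2333 L/s.
PIP = Vt/C + R·V̇ + PEEP (constant-flow equation of motion).
Only the resistive term changes: ΔPIP = R × ΔV̇ = 9.1 × (1.2333 − 0.55) = 9.1 × 0.6833 = 6.218 cmH2O.
Original PIP = 450/56.2 + 9.1×0.55 + 8 = 21.012 cmH2O; new PIP = 21.012 + (6.218) = 27.23 cmH2O.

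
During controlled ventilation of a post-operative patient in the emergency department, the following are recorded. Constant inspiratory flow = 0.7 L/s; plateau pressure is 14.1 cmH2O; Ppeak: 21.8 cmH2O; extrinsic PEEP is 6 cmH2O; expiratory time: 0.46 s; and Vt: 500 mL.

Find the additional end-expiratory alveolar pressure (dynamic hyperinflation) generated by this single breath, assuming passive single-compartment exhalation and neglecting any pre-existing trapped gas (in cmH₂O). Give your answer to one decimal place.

4.1

R = (PIP − Pplat)/V̇ = (21.8 − 14.1) / 0.7 = 7.7/0.7 = 11.0 cmH2O·s/L.
C = Vt/(Pplat − PEEP) = 500.0 / (14.1 − 6) = 500.0/8.1 = 61.728 mL/cmH2O.
τ = R × C = 11.0 × 0.06173 L/cmH2O = 0.679 s.
Fraction remaining = e^(−Te/τ) = e^(−0.46/0.679) = 0.5079; trapped volume = 500.0 × 0.5079 = 253.95 mL.
Additional alveolar pressure from trapping ≈ V_trapped / C = 253.95 / 61.728 = 4.114 cmH2O.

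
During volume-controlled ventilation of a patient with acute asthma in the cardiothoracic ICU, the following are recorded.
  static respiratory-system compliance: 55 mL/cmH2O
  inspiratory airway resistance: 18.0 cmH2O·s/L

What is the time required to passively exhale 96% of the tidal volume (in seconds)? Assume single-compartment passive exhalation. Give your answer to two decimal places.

3.19

τ = R × C = 18.0 × 55 mL/cmH2O = 18.0 × 0.055 L/cmH2O = 0.99 s.
Exhaled fraction f = 1 − e^(−t/τ) → t = −τ·ln(1 − f) = −0.99·ln(0.04) = 3.187 s.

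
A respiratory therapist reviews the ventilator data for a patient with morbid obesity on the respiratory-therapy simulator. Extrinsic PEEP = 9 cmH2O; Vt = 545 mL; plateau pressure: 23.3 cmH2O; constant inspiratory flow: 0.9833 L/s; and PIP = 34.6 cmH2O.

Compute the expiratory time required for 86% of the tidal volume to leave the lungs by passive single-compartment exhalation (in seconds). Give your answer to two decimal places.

R = (PIP − Pplat)/V̇ = (34.6 − 23.3) / 0.9833 = 11.3/0.9833 = 11.492 cmH2O·s/L.
C = Vt/(Pplat − PEEP) = 545.0 / (23.3 − 9) = 545.0/14.3 = 38.112 mL/cmH2O.
τ = R × C = 11.492 × 0.03811 L/cmH2O = 0.438 s.
t = −τ·ln(1 − 0.86) = −0.438·ln(0.14) = 0.8612 s.

0.86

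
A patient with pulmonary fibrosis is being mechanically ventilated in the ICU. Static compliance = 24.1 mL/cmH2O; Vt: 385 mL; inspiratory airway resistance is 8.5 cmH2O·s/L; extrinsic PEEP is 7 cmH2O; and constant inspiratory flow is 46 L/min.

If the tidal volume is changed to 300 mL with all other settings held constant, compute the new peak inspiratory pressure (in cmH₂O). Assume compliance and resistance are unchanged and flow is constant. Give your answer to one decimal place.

26.0

Flow: 46 L/min ÷ 60 = 0.7667 L/s.
PIP = Vt/C + R·V̇ + PEEP (constant-flow equation of motion).
Only the elastic term changes: ΔPIP = ΔVt / C = (300 − 385) / 24.1 = -3.527 cmH2O.
Original PIP = 385/24.1 + 8.5×0.7667 + 7 = 29.492 cmH2O; new PIP = 29.492 + (-3.527) = 25.965 cmH2O.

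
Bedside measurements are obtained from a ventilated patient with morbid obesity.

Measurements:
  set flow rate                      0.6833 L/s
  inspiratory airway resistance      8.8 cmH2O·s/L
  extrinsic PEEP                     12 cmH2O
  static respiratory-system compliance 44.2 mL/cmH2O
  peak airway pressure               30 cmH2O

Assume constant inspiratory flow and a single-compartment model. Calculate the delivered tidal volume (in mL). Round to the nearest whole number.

530

Equation of motion (constant flow): PIP = Vt/C + R·V̇ + PEEP.
Vt/C = PIP − R·V̇ − PEEP = 30 − 6.013 − 12 = 11.987 cmH2O.
Vt = C × 11.987 = 44.2 × 11.987 = 529.83 mL.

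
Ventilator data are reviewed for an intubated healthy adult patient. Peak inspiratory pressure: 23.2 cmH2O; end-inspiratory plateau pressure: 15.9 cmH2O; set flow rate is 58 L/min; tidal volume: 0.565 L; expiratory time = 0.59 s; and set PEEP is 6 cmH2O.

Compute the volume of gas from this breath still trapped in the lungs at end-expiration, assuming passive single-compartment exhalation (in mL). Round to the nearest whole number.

144

Flow: 58 L/min ÷ 60 = 0.9667 L/s.
R = (PIP − Pplat)/V̇ = (23.2 − 15.9) / 0.9667 = 7.3/0.9667 = 7.551 cmH2O·s/L.
C = Vt/(Pplat − PEEP) = 565.0 / (15.9 − 6) = 565.0/9.9 = 57.071 mL/cmH2O.
τ = R × C = 7.551 × 0.05707 L/cmH2O = 0.4309 s.
Fraction remaining = e^(−Te/τ) = e^(−0.59/0.4309) = 0.2543.
Trapped volume = 565.0 × 0.2543 = 143.68 mL.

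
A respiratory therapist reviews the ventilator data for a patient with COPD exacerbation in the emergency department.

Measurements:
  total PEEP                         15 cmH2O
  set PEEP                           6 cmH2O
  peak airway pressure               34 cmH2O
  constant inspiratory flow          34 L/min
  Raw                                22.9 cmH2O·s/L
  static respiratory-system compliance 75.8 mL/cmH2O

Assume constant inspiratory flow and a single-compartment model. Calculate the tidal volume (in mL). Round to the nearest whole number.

457

Flow: 34 L/min ÷ 60 = 0.5667 L/s.
Total PEEP = 15 cmH2O (set 6 + intrinsic 9); this is the baseline alveolar pressure.
Equation of motion (constant flow): PIP = Vt/C + R·V̇ + PEEP.
Vt/C = PIP − R·V̇ − PEEP = 34 − 12.977 − 15 = 6.023 cmH2O.
Vt = C × 6.023 = 75.8 × 6.023 = 456.54 mL.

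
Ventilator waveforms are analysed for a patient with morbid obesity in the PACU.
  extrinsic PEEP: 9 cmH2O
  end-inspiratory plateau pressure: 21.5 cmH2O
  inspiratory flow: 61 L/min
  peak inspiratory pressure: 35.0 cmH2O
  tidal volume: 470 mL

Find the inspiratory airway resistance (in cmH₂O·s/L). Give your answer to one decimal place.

13.3

Flow: 61 L/min ÷ 60 = 1.0167 L/s.
Raw = (PIP − Pplat) / flow = (35.0 − 21.5) / 1.0167 = 13.5 / 1.0167 = 13.278 cmH2O·s/L.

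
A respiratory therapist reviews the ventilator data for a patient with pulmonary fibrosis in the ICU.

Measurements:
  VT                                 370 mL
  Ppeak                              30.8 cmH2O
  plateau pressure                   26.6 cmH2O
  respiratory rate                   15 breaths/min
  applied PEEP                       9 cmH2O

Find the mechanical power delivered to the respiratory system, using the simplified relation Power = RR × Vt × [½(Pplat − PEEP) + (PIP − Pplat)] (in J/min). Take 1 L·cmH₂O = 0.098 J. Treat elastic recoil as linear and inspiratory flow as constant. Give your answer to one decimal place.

Per-breath work = Vt × [½(Pplat−PEEP) + (PIP−Pplat)] = 0.370 × [0.5×17.6 + 4.2] = 0.370 × 13.0 = 4.81 L·cmH2O.
Power = 15 × 4.81 = 72.15 L·cmH2O/min.
× 0.098 J/(L·cmH2O) → 7.071 J/min.

7.1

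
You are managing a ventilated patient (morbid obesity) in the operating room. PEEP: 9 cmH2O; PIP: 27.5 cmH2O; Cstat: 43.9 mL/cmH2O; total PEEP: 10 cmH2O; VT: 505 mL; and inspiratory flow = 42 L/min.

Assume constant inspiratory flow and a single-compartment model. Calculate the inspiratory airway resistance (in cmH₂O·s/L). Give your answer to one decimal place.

8.6

Flow: 42 L/min ÷ 60 = 0.7 L/s.
Total PEEP = 10 cmH2O (set 9 + intrinsic 1); this is the baseline alveolar pressure.
Equation of motion (constant flow): PIP = Vt/C + R·V̇ + PEEP.
R·V̇ = PIP − Vt/C − PEEP = 27.5 − 505/43.9 − 10 = 27.5 − 11.503 − 10 = 5.997 cmH2O.
R = 5.997 / 0.7 = 8.567 cmH2O·s/L.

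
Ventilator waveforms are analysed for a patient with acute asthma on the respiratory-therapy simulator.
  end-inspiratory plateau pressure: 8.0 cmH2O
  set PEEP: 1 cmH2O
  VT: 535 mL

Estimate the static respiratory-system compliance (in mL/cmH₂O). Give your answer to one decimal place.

Cstat = Vt / (Pplat − PEEP) = 535 / (8.0 − 1) = 535 / 7.0 = 76.429 mL/cmH2O.

76.4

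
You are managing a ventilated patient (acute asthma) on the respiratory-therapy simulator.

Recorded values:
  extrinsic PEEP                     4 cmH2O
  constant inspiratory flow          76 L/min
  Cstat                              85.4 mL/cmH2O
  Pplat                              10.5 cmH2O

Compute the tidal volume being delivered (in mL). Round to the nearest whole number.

Vt = Cstat × (Pplat − PEEP) = 85.4 × (10.5 − 4) = 85.4 × 6.5 = 555.1 mL.

555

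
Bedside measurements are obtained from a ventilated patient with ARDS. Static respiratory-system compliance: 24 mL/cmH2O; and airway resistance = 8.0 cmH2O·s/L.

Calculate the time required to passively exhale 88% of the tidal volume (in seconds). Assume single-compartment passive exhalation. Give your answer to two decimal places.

τ = R × C = 8.0 × 24 mL/cmH2O = 8.0 × 0.024 L/cmH2O = 0.192 s.
Exhaled fraction f = 1 − e^(−t/τ) → t = −τ·ln(1 − f) = −0.192·ln(0.12) = 0.4071 s.

0.41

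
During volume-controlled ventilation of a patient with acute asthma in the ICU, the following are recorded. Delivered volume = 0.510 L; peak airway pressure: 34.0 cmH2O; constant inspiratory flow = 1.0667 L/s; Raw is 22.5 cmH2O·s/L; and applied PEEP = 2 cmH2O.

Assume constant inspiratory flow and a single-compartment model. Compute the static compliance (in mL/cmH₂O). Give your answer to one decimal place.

63.8

Equation of motion (constant flow): PIP = Vt/C + R·V̇ + PEEP.
Vt/C = PIP − R·V̇ − PEEP = 34.0 − 22.5×1.0667 − 2 = 34.0 − 24.001 − 2 = 7.999 cmH2O.
C = Vt / 7.999 = 510 / 7.999 = 63.758 mL/cmH2O.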